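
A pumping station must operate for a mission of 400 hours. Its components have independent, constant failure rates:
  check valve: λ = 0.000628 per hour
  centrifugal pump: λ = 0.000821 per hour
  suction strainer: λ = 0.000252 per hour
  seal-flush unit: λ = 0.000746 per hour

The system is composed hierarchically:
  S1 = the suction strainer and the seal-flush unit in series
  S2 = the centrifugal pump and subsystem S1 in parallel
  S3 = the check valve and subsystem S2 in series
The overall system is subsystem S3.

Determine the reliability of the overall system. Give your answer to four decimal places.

0.7062

R(check valve) = exp(−0.000628 × 400) = 0.777867
R(centrifugal pump) = exp(−0.000821 × 400) = 0.720075
R(suction strainer) = exp(−0.000252 × 400) = 0.904114
R(seal-flush unit) = exp(−0.000746 × 400) = 0.742004
Series (suction strainer and seal-flush unit): 0.904114 × 0.742004 = 0.670856
Parallel (centrifugal pump and [0.670856]): 1 − (1 − 0.720075)(1 − 0.670856) = 0.907864
Series (check valve and [0.907864]): 0.777867 × 0.907864 = 0.7062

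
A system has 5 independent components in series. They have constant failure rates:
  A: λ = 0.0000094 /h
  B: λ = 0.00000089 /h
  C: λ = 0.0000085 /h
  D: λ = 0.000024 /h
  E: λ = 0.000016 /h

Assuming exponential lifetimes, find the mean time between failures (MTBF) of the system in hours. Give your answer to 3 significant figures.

Series of exponential components: λ_sys = Σ λ_i
λ_sys = 0.0000094 + 0.00000089 + 0.0000085 + 0.000024 + 0.000016 = 5.8790e-05 /h
MTBF = 1 / λ_sys = 17000 h

17000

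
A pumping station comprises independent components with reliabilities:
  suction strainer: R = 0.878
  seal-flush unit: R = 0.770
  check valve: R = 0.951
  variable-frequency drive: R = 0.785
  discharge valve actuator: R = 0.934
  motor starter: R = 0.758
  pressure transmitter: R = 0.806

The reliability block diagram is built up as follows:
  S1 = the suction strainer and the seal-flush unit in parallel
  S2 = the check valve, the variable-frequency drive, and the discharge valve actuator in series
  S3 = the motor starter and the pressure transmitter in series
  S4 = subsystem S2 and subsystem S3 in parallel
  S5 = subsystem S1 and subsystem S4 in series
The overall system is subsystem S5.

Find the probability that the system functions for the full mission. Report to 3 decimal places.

0.857

Parallel (suction strainer and seal-flush unit): 1 − (1 − 0.87800)(1 − 0.77000) = 0.97194
Series (check valve, variable-frequency drive, and discharge valve actuator): 0.95100 × 0.78500 × 0.93400 = 0.69726
Series (motor starter and pressure transmitter): 0.75800 × 0.80600 = 0.61095
Parallel ([0.69726] and [0.61095]): 1 − (1 − 0.69726)(1 − 0.61095) = 0.88222
Series ([0.97194] and [0.88222]): 0.97194 × 0.88222 = 0.857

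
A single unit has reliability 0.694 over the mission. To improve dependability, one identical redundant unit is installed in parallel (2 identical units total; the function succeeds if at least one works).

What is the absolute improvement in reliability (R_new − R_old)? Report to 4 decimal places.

0.2124

R_before = 0.694
R_after = 1 − (1 − 0.694)^2 = 0.9064
ΔR = 0.9064 − 0.694 = 0.2124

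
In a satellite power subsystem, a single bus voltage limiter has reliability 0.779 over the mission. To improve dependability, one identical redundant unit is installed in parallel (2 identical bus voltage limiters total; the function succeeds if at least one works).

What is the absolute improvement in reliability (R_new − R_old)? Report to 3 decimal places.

0.172

R_before = 0.779
R_after = 1 − (1 − 0.779)^2 = 0.951
ΔR = 0.951 − 0.779 = 0.172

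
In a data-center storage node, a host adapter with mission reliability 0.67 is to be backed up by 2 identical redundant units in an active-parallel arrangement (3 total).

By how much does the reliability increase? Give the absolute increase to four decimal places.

R_before = 0.67
R_after = 1 − (1 − 0.67)^3 = 0.9641
ΔR = 0.9641 − 0.67 = 0.2941

0.2941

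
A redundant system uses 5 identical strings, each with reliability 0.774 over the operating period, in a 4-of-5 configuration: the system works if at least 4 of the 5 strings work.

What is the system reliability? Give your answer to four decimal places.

0.6833

R = Σ_{i=4}^{5} C(5,i) p^i (1−p)^{5−i} with p = 0.774
C(5,4)·0.774^4·0.226^1 = 0.405548
C(5,5)·0.774^5·0.226^0 = 0.277782
Sum = 0.6833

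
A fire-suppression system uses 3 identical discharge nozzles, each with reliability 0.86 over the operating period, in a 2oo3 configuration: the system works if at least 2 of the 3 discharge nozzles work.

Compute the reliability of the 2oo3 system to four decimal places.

R = Σ_{i=2}^{3} C(3,i) p^i (1−p)^{3−i} with p = 0.86
C(3,2)·0.86^2·0.14^1 = 0.310632
C(3,3)·0.86^3·0.14^0 = 0.636056
Sum = 0.9467

0.9467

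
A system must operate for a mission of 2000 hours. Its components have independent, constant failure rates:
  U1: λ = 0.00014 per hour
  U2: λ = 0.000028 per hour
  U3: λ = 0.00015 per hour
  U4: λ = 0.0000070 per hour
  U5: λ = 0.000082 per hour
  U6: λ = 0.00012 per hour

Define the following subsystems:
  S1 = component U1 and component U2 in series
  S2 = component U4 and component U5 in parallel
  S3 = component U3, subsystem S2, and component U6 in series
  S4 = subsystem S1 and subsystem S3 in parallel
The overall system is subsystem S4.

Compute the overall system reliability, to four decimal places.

0.8806

R(U1) = exp(−0.00014 × 2000) = 0.755784
R(U2) = exp(−0.000028 × 2000) = 0.945539
R(U3) = exp(−0.00015 × 2000) = 0.740818
R(U4) = exp(−0.0000070 × 2000) = 0.986098
R(U5) = exp(−0.000082 × 2000) = 0.848742
R(U6) = exp(−0.00012 × 2000) = 0.786628
Series (U1 and U2): 0.755784 × 0.945539 = 0.714623
Parallel (U4 and U5): 1 − (1 − 0.986098)(1 − 0.848742) = 0.997897
Series (U3, [0.997897], and U6): 0.740818 × 0.997897 × 0.786628 = 0.581523
Parallel ([0.714623] and [0.581523]): 1 − (1 − 0.714623)(1 − 0.581523) = 0.8806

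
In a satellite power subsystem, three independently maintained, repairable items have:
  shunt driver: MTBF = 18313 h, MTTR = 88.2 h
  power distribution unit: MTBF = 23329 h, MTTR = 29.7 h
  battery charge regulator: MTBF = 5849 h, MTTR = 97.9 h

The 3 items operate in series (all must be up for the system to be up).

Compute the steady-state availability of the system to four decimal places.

0.9776

A(shunt driver) = MTBF/(MTBF+MTTR) = 18313/(18313+88.2) = 0.995207
A(power distribution unit) = MTBF/(MTBF+MTTR) = 23329/(23329+29.7) = 0.998729
A(battery charge regulator) = MTBF/(MTBF+MTTR) = 5849/(5849+97.9) = 0.983538
Series availability: 0.995207 × 0.998729 × 0.983538 = 0.9776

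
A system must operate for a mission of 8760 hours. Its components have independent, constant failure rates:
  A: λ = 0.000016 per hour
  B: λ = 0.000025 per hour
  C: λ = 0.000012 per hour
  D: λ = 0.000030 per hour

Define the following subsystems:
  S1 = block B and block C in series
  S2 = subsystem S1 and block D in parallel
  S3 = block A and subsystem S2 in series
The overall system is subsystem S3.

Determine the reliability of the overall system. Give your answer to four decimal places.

R(A) = exp(−0.000016 × 8760) = 0.869219
R(B) = exp(−0.000025 × 8760) = 0.803322
R(C) = exp(−0.000012 × 8760) = 0.900216
R(D) = exp(−0.000030 × 8760) = 0.768896
Series (B and C): 0.803322 × 0.900216 = 0.723163
Parallel ([0.723163] and D): 1 − (1 − 0.723163)(1 − 0.768896) = 0.936022
Series (A and [0.936022]): 0.869219 × 0.936022 = 0.8136

0.8136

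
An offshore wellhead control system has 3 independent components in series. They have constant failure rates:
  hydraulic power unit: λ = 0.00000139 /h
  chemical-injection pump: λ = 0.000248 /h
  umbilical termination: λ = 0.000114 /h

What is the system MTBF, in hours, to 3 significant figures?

Series of exponential components: λ_sys = Σ λ_i
λ_sys = 0.00000139 + 0.000248 + 0.000114 = 3.6339e-04 /h
MTBF = 1 / λ_sys = 2750 h

2750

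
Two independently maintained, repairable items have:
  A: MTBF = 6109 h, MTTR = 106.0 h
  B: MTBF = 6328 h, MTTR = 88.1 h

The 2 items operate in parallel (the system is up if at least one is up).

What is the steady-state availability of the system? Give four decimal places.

A(A) = MTBF/(MTBF+MTTR) = 6109/(6109+106.0) = 0.982944
A(B) = MTBF/(MTBF+MTTR) = 6328/(6328+88.1) = 0.986269
Parallel availability: 1 − (1 − 0.982944)(1 − 0.986269) = 0.9998

0.9998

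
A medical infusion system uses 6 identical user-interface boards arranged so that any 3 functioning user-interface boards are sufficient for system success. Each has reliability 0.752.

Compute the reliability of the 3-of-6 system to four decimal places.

R = Σ_{i=3}^{6} C(6,i) p^i (1−p)^{6−i} with p = 0.752
C(6,3)·0.752^3·0.248^3 = 0.129729
C(6,4)·0.752^4·0.248^2 = 0.295030
C(6,5)·0.752^5·0.248^1 = 0.357843
C(6,6)·0.752^6·0.248^0 = 0.180845
Sum = 0.9634

0.9634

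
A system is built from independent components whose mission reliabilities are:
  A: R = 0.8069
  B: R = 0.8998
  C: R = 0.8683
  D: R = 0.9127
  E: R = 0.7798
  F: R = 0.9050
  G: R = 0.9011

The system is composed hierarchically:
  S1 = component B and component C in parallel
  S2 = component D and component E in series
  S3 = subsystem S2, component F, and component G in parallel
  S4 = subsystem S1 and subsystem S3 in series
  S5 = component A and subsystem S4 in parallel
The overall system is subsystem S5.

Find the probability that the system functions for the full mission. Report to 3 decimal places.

Parallel (B and C): 1 − (1 − 0.89980)(1 − 0.86830) = 0.98680
Series (D and E): 0.91270 × 0.77980 = 0.71172
Parallel ([0.71172], F, and G): 1 − (1 − 0.71172)(1 − 0.90500)(1 − 0.90110) = 0.99729
Series ([0.98680] and [0.99729]): 0.98680 × 0.99729 = 0.98413
Parallel (A and [0.98413]): 1 − (1 − 0.80690)(1 − 0.98413) = 0.997

0.997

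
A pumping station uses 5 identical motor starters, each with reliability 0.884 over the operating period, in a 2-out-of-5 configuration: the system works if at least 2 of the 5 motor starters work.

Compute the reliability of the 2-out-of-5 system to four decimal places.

0.9992

R = Σ_{i=2}^{5} C(5,i) p^i (1−p)^{5−i} with p = 0.884
C(5,2)·0.884^2·0.116^3 = 0.012198
C(5,3)·0.884^3·0.116^2 = 0.092955
C(5,4)·0.884^4·0.116^1 = 0.354191
C(5,5)·0.884^5·0.116^0 = 0.539835
Sum = 0.9992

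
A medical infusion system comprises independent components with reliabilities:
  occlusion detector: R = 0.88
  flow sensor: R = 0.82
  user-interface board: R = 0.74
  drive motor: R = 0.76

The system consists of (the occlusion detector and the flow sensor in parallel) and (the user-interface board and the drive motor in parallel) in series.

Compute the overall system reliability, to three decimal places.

Parallel (occlusion detector and flow sensor): 1 − (1 − 0.88000)(1 − 0.82000) = 0.97840
Parallel (user-interface board and drive motor): 1 − (1 − 0.74000)(1 − 0.76000) = 0.93760
Series ([0.97840] and [0.93760]): 0.97840 × 0.93760 = 0.917

0.917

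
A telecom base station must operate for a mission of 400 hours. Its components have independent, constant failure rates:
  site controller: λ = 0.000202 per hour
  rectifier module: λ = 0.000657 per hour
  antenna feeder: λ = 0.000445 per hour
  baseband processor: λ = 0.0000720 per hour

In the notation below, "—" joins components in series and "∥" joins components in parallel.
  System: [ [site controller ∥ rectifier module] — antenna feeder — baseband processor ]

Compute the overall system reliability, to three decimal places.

0.799

R(site controller) = exp(−0.000202 × 400) = 0.92238
R(rectifier module) = exp(−0.000657 × 400) = 0.76890
R(antenna feeder) = exp(−0.000445 × 400) = 0.83694
R(baseband processor) = exp(−0.0000720 × 400) = 0.97161
Parallel (site controller and rectifier module): 1 − (1 − 0.92238)(1 − 0.76890) = 0.98206
Series ([0.98206], antenna feeder, and baseband processor): 0.98206 × 0.83694 × 0.97161 = 0.799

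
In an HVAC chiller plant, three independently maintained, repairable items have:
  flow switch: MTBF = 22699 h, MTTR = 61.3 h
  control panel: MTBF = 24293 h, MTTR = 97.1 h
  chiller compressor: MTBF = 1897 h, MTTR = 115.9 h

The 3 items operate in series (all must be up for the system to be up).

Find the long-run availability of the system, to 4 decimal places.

A(flow switch) = MTBF/(MTBF+MTTR) = 22699/(22699+61.3) = 0.997307
A(control panel) = MTBF/(MTBF+MTTR) = 24293/(24293+97.1) = 0.996019
A(chiller compressor) = MTBF/(MTBF+MTTR) = 1897/(1897+115.9) = 0.942421
Series availability: 0.997307 × 0.996019 × 0.942421 = 0.9361

0.9361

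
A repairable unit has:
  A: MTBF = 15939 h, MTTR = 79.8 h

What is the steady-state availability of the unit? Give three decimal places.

0.995

A(A) = MTBF/(MTBF+MTTR) = 15939/(15939+79.8) = 0.995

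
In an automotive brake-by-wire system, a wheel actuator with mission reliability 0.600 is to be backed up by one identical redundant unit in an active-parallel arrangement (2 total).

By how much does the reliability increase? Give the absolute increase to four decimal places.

R_before = 0.600
R_after = 1 − (1 − 0.600)^2 = 0.8400
ΔR = 0.8400 − 0.600 = 0.2400

0.2400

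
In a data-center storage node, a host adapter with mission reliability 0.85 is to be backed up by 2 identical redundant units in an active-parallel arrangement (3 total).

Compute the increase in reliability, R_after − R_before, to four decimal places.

0.1466

R_before = 0.85
R_after = 1 − (1 − 0.85)^3 = 0.9966
ΔR = 0.9966 − 0.85 = 0.1466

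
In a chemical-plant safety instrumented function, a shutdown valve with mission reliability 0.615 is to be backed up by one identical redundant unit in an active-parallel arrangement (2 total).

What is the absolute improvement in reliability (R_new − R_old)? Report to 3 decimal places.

0.237

R_before = 0.615
R_after = 1 − (1 − 0.615)^2 = 0.852
ΔR = 0.852 − 0.615 = 0.237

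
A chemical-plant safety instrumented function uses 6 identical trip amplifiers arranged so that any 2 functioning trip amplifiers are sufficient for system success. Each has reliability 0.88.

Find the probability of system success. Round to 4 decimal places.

0.9999

R = Σ_{i=2}^{6} C(6,i) p^i (1−p)^{6−i} with p = 0.88
C(6,2)·0.88^2·0.12^4 = 0.002409
C(6,3)·0.88^3·0.12^3 = 0.023552
C(6,4)·0.88^4·0.12^2 = 0.129534
C(6,5)·0.88^5·0.12^1 = 0.379967
C(6,6)·0.88^6·0.12^0 = 0.464404
Sum = 0.9999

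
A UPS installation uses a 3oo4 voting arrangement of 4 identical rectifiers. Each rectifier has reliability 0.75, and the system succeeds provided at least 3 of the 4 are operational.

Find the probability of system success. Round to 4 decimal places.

R = Σ_{i=3}^{4} C(4,i) p^i (1−p)^{4−i} with p = 0.75
C(4,3)·0.75^3·0.25^1 = 0.421875
C(4,4)·0.75^4·0.25^0 = 0.316406
Sum = 0.7383

0.7383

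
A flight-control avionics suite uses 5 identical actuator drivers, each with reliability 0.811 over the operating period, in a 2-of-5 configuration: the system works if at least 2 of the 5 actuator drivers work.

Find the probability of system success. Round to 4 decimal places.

R = Σ_{i=2}^{5} C(5,i) p^i (1−p)^{5−i} with p = 0.811
C(5,2)·0.811^2·0.189^3 = 0.044405
C(5,3)·0.811^3·0.189^2 = 0.190540
C(5,4)·0.811^4·0.189^1 = 0.408804
C(5,5)·0.811^5·0.189^0 = 0.350836
Sum = 0.9946

0.9946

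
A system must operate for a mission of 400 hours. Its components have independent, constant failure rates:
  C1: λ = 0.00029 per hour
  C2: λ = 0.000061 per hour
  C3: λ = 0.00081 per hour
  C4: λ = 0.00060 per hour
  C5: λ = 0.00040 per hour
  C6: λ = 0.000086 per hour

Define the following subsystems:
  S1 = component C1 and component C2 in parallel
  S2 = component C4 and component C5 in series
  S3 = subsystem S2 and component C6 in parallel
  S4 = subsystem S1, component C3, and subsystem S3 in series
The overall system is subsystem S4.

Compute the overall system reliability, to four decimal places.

0.7133

R(C1) = exp(−0.00029 × 400) = 0.890475
R(C2) = exp(−0.000061 × 400) = 0.975895
R(C3) = exp(−0.00081 × 400) = 0.723250
R(C4) = exp(−0.00060 × 400) = 0.786628
R(C5) = exp(−0.00040 × 400) = 0.852144
R(C6) = exp(−0.000086 × 400) = 0.966185
Parallel (C1 and C2): 1 − (1 − 0.890475)(1 − 0.975895) = 0.997360
Series (C4 and C5): 0.786628 × 0.852144 = 0.670320
Parallel ([0.670320] and C6): 1 − (1 − 0.670320)(1 − 0.966185) = 0.988852
Series ([0.997360], C3, and [0.988852]): 0.997360 × 0.723250 × 0.988852 = 0.7133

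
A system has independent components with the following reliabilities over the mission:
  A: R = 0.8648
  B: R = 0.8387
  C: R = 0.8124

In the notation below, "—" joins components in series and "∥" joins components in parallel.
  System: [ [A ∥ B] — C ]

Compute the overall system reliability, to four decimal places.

0.7947

Parallel (A and B): 1 − (1 − 0.864800)(1 − 0.838700) = 0.978192
Series ([0.978192] and C): 0.978192 × 0.812400 = 0.7947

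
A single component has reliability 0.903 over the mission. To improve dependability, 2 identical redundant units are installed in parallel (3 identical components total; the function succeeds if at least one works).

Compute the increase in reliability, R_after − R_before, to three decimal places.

R_before = 0.903
R_after = 1 − (1 − 0.903)^3 = 0.999
ΔR = 0.999 − 0.903 = 0.096

0.096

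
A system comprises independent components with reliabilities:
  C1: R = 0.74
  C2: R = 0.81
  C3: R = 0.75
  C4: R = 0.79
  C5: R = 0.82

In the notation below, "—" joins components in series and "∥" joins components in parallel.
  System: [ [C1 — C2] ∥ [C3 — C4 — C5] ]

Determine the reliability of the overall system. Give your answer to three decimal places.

Series (C1 and C2): 0.74000 × 0.81000 = 0.59940
Series (C3, C4, and C5): 0.75000 × 0.79000 × 0.82000 = 0.48585
Parallel ([0.59940] and [0.48585]): 1 − (1 − 0.59940)(1 − 0.48585) = 0.794

0.794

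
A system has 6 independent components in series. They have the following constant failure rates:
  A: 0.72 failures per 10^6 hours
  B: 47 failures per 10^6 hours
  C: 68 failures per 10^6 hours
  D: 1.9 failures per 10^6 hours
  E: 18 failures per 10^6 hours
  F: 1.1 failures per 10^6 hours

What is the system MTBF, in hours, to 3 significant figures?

7310

Series of exponential components: λ_sys = Σ λ_i
λ_sys = 0.00000072 + 0.000047 + 0.000068 + 0.0000019 + 0.000018 + 0.0000011 = 1.3672e-04 /h
MTBF = 1 / λ_sys = 7310 h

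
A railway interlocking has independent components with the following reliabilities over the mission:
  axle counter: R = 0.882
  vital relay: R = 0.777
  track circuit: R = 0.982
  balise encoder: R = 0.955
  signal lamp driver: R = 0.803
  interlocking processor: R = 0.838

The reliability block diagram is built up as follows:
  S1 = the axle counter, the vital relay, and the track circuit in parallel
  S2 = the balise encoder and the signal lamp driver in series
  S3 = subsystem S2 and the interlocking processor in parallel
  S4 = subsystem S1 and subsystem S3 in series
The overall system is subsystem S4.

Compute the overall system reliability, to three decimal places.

Parallel (axle counter, vital relay, and track circuit): 1 − (1 − 0.88200)(1 − 0.77700)(1 − 0.98200) = 0.99953
Series (balise encoder and signal lamp driver): 0.95500 × 0.80300 = 0.76687
Parallel ([0.76687] and interlocking processor): 1 − (1 − 0.76687)(1 − 0.83800) = 0.96223
Series ([0.99953] and [0.96223]): 0.99953 × 0.96223 = 0.962

0.962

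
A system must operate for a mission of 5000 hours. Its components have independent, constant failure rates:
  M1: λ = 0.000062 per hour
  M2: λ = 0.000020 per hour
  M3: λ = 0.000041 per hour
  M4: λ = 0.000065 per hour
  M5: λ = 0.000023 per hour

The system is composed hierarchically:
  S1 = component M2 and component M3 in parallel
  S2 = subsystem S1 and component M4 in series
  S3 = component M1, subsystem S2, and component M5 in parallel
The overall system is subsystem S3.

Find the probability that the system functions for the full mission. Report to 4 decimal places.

R(M1) = exp(−0.000062 × 5000) = 0.733447
R(M2) = exp(−0.000020 × 5000) = 0.904837
R(M3) = exp(−0.000041 × 5000) = 0.814647
R(M4) = exp(−0.000065 × 5000) = 0.722527
R(M5) = exp(−0.000023 × 5000) = 0.891366
Parallel (M2 and M3): 1 − (1 − 0.904837)(1 − 0.814647) = 0.982361
Series ([0.982361] and M4): 0.982361 × 0.722527 = 0.709782
Parallel (M1, [0.709782], and M5): 1 − (1 − 0.733447)(1 − 0.709782)(1 − 0.891366) = 0.9916

0.9916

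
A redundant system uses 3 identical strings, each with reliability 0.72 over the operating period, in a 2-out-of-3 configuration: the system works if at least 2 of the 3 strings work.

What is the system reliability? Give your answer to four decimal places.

R = Σ_{i=2}^{3} C(3,i) p^i (1−p)^{3−i} with p = 0.72
C(3,2)·0.72^2·0.28^1 = 0.435456
C(3,3)·0.72^3·0.28^0 = 0.373248
Sum = 0.8087

0.8087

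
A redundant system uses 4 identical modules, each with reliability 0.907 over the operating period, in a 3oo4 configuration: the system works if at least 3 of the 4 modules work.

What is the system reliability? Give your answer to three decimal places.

0.954

R = Σ_{i=3}^{4} C(4,i) p^i (1−p)^{4−i} with p = 0.907
C(4,3)·0.907^3·0.093^1 = 0.27757
C(4,4)·0.907^4·0.093^0 = 0.67675
Sum = 0.954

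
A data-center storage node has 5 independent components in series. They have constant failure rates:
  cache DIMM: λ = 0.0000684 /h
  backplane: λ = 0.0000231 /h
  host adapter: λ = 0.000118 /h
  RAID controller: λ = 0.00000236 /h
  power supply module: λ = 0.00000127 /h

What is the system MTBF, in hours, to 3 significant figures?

Series of exponential components: λ_sys = Σ λ_i
λ_sys = 0.0000684 + 0.0000231 + 0.000118 + 0.00000236 + 0.00000127 = 2.1313e-04 /h
MTBF = 1 / λ_sys = 4690 h

4690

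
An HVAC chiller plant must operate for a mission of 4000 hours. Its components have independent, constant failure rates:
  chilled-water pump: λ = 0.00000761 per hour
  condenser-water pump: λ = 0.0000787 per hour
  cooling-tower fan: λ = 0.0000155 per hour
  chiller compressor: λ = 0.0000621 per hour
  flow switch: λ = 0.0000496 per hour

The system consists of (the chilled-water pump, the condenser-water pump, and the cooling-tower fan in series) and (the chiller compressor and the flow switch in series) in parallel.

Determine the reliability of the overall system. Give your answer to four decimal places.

0.8795

R(chilled-water pump) = exp(−0.00000761 × 4000) = 0.970019
R(condenser-water pump) = exp(−0.0000787 × 4000) = 0.729935
R(cooling-tower fan) = exp(−0.0000155 × 4000) = 0.939883
R(chiller compressor) = exp(−0.0000621 × 4000) = 0.780048
R(flow switch) = exp(−0.0000496 × 4000) = 0.820042
Series (chilled-water pump, condenser-water pump, and cooling-tower fan): 0.970019 × 0.729935 × 0.939883 = 0.665485
Series (chiller compressor and flow switch): 0.780048 × 0.820042 = 0.639672
Parallel ([0.665485] and [0.639672]): 1 − (1 − 0.665485)(1 − 0.639672) = 0.8795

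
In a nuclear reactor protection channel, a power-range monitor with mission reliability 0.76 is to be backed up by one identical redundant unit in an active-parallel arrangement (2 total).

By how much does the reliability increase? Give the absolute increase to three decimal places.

R_before = 0.76
R_after = 1 − (1 − 0.76)^2 = 0.942
ΔR = 0.942 − 0.76 = 0.182

0.182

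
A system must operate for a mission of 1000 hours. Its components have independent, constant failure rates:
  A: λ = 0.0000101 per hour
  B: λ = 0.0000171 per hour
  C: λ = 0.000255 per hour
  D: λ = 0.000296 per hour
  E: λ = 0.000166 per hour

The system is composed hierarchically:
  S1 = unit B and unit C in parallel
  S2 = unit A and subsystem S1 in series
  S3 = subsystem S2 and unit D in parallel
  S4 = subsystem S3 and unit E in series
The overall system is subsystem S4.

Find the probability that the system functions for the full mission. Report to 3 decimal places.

R(A) = exp(−0.0000101 × 1000) = 0.98995
R(B) = exp(−0.0000171 × 1000) = 0.98305
R(C) = exp(−0.000255 × 1000) = 0.77492
R(D) = exp(−0.000296 × 1000) = 0.74379
R(E) = exp(−0.000166 × 1000) = 0.84705
Parallel (B and C): 1 − (1 − 0.98305)(1 − 0.77492) = 0.99618
Series (A and [0.99618]): 0.98995 × 0.99618 = 0.98617
Parallel ([0.98617] and D): 1 − (1 − 0.98617)(1 − 0.74379) = 0.99646
Series ([0.99646] and E): 0.99646 × 0.84705 = 0.844

0.844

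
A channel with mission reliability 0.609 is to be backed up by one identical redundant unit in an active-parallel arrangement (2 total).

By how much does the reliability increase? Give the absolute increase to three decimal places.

0.238

R_before = 0.609
R_after = 1 − (1 − 0.609)^2 = 0.847
ΔR = 0.847 − 0.609 = 0.238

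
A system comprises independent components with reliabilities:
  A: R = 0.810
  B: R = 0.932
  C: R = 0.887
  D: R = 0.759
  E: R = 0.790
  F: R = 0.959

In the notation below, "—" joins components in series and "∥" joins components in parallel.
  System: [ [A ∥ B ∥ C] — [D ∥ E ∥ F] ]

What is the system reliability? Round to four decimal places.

Parallel (A, B, and C): 1 − (1 − 0.810000)(1 − 0.932000)(1 − 0.887000) = 0.998540
Parallel (D, E, and F): 1 − (1 − 0.759000)(1 − 0.790000)(1 − 0.959000) = 0.997925
Series ([0.998540] and [0.997925]): 0.998540 × 0.997925 = 0.9965

0.9965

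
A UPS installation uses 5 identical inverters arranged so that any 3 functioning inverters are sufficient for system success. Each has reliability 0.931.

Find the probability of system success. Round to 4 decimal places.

0.9970

R = Σ_{i=3}^{5} C(5,i) p^i (1−p)^{5−i} with p = 0.931
C(5,3)·0.931^3·0.069^2 = 0.038419
C(5,4)·0.931^4·0.069^1 = 0.259190
C(5,5)·0.931^5·0.069^0 = 0.699437
Sum = 0.9970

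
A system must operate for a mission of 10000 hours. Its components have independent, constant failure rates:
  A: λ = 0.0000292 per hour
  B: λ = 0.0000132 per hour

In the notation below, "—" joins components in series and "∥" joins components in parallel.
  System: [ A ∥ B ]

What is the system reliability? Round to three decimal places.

R(A) = exp(−0.0000292 × 10000) = 0.74677
R(B) = exp(−0.0000132 × 10000) = 0.87634
Parallel (A and B): 1 − (1 − 0.74677)(1 − 0.87634) = 0.969

0.969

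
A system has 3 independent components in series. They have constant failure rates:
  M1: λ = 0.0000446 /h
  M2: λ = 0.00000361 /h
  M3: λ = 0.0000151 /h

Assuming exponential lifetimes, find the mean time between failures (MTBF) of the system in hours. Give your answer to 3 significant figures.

Series of exponential components: λ_sys = Σ λ_i
λ_sys = 0.0000446 + 0.00000361 + 0.0000151 = 6.3310e-05 /h
MTBF = 1 / λ_sys = 15800 h

15800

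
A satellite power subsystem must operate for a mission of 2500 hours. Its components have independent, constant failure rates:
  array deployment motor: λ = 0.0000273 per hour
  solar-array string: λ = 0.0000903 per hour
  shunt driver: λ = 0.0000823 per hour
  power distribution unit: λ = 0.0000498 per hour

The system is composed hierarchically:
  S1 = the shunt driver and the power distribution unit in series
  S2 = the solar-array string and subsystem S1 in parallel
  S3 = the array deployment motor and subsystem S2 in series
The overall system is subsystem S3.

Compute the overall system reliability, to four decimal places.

R(array deployment motor) = exp(−0.0000273 × 2500) = 0.934027
R(solar-array string) = exp(−0.0000903 × 2500) = 0.797918
R(shunt driver) = exp(−0.0000823 × 2500) = 0.814037
R(power distribution unit) = exp(−0.0000498 × 2500) = 0.882938
Series (shunt driver and power distribution unit): 0.814037 × 0.882938 = 0.718744
Parallel (solar-array string and [0.718744]): 1 − (1 − 0.797918)(1 − 0.718744) = 0.943163
Series (array deployment motor and [0.943163]): 0.934027 × 0.943163 = 0.8809

0.8809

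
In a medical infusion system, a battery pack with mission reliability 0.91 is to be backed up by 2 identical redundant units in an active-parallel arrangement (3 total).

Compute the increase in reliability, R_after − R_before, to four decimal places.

0.0893

R_before = 0.91
R_after = 1 − (1 − 0.91)^3 = 0.9993
ΔR = 0.9993 − 0.91 = 0.0893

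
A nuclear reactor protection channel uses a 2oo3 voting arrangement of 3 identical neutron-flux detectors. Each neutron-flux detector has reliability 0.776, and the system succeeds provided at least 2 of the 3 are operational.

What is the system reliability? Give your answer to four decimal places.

R = Σ_{i=2}^{3} C(3,i) p^i (1−p)^{3−i} with p = 0.776
C(3,2)·0.776^2·0.224^1 = 0.404662
C(3,3)·0.776^3·0.224^0 = 0.467289
Sum = 0.8720

0.8720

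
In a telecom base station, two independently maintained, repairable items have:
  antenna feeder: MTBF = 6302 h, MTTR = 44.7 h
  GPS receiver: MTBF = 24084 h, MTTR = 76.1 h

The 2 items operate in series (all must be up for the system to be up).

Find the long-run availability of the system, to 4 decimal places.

A(antenna feeder) = MTBF/(MTBF+MTTR) = 6302/(6302+44.7) = 0.992957
A(GPS receiver) = MTBF/(MTBF+MTTR) = 24084/(24084+76.1) = 0.996850
Series availability: 0.992957 × 0.996850 = 0.9898

0.9898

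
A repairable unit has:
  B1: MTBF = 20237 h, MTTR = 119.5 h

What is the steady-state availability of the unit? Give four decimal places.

0.9941

A(B1) = MTBF/(MTBF+MTTR) = 20237/(20237+119.5) = 0.9941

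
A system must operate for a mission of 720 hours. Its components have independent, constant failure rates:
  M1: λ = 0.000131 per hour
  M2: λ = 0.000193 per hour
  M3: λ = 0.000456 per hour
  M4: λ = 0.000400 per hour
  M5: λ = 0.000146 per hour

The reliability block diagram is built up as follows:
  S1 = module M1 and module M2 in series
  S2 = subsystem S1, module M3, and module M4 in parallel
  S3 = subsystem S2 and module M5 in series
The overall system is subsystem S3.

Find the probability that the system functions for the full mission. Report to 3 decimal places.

R(M1) = exp(−0.000131 × 720) = 0.90999
R(M2) = exp(−0.000193 × 720) = 0.87026
R(M3) = exp(−0.000456 × 720) = 0.72013
R(M4) = exp(−0.000400 × 720) = 0.74976
R(M5) = exp(−0.000146 × 720) = 0.90022
Series (M1 and M2): 0.90999 × 0.87026 = 0.79193
Parallel ([0.79193], M3, and M4): 1 − (1 − 0.79193)(1 − 0.72013)(1 − 0.74976) = 0.98543
Series ([0.98543] and M5): 0.98543 × 0.90022 = 0.887

0.887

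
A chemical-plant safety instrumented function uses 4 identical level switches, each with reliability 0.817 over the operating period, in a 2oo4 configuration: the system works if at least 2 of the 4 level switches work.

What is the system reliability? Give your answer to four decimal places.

R = Σ_{i=2}^{4} C(4,i) p^i (1−p)^{4−i} with p = 0.817
C(4,2)·0.817^2·0.183^2 = 0.134121
C(4,3)·0.817^3·0.183^1 = 0.399188
C(4,4)·0.817^4·0.183^0 = 0.445542
Sum = 0.9789

0.9789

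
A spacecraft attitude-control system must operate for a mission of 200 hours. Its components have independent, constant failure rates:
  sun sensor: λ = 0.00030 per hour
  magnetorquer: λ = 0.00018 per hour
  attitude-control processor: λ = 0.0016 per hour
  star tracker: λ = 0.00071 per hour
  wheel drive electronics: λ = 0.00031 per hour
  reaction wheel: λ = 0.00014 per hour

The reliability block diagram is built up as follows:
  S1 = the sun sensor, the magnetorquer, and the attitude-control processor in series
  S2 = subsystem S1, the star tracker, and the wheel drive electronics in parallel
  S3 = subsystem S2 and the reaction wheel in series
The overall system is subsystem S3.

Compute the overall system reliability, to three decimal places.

R(sun sensor) = exp(−0.00030 × 200) = 0.94176
R(magnetorquer) = exp(−0.00018 × 200) = 0.96464
R(attitude-control processor) = exp(−0.0016 × 200) = 0.72615
R(star tracker) = exp(−0.00071 × 200) = 0.86762
R(wheel drive electronics) = exp(−0.00031 × 200) = 0.93988
R(reaction wheel) = exp(−0.00014 × 200) = 0.97239
Series (sun sensor, magnetorquer, and attitude-control processor): 0.94176 × 0.96464 × 0.72615 = 0.65968
Parallel ([0.65968], star tracker, and wheel drive electronics): 1 − (1 − 0.65968)(1 − 0.86762)(1 − 0.93988) = 0.99729
Series ([0.99729] and reaction wheel): 0.99729 × 0.97239 = 0.970

0.970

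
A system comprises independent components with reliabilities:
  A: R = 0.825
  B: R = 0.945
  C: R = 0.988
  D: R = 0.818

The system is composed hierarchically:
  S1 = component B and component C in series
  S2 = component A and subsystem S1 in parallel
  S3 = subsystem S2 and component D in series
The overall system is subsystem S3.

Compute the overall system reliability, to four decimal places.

0.8085

Series (B and C): 0.945000 × 0.988000 = 0.933660
Parallel (A and [0.933660]): 1 − (1 − 0.825000)(1 − 0.933660) = 0.988391
Series ([0.988391] and D): 0.988391 × 0.818000 = 0.8085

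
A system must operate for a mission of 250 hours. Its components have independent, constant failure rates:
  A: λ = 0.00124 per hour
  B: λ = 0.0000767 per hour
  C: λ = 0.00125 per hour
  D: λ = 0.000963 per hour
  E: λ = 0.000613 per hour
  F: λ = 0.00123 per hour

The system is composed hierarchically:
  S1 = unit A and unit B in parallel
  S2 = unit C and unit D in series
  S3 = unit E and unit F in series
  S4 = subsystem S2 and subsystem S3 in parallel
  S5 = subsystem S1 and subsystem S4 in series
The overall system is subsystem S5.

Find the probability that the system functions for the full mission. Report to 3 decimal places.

R(A) = exp(−0.00124 × 250) = 0.73345
R(B) = exp(−0.0000767 × 250) = 0.98101
R(C) = exp(−0.00125 × 250) = 0.73162
R(D) = exp(−0.000963 × 250) = 0.78604
R(E) = exp(−0.000613 × 250) = 0.85792
R(F) = exp(−0.00123 × 250) = 0.73528
Parallel (A and B): 1 − (1 − 0.73345)(1 − 0.98101) = 0.99494
Series (C and D): 0.73162 × 0.78604 = 0.57508
Series (E and F): 0.85792 × 0.73528 = 0.63081
Parallel ([0.57508] and [0.63081]): 1 − (1 − 0.57508)(1 − 0.63081) = 0.84312
Series ([0.99494] and [0.84312]): 0.99494 × 0.84312 = 0.839

0.839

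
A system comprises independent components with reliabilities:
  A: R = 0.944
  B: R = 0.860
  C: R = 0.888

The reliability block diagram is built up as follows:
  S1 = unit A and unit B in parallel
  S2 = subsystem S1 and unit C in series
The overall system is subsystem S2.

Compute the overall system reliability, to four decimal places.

0.8810

Parallel (A and B): 1 − (1 − 0.944000)(1 − 0.860000) = 0.992160
Series ([0.992160] and C): 0.992160 × 0.888000 = 0.8810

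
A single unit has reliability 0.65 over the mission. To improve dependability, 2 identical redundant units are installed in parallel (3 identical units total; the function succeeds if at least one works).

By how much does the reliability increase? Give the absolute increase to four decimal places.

0.3071

R_before = 0.65
R_after = 1 − (1 − 0.65)^3 = 0.9571
ΔR = 0.9571 − 0.65 = 0.3071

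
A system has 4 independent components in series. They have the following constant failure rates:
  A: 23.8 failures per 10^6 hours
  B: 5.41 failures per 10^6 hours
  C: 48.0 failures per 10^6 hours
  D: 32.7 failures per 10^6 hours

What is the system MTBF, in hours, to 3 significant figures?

Series of exponential components: λ_sys = Σ λ_i
λ_sys = 0.0000238 + 0.00000541 + 0.0000480 + 0.0000327 = 1.0991e-04 /h
MTBF = 1 / λ_sys = 9100 h

9100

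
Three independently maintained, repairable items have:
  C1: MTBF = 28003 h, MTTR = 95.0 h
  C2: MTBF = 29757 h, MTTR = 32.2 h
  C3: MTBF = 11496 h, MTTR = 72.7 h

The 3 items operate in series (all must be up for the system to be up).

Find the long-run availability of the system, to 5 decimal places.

A(C1) = MTBF/(MTBF+MTTR) = 28003/(28003+95.0) = 0.996619
A(C2) = MTBF/(MTBF+MTTR) = 29757/(29757+32.2) = 0.998919
A(C3) = MTBF/(MTBF+MTTR) = 11496/(11496+72.7) = 0.993716
Series availability: 0.996619 × 0.998919 × 0.993716 = 0.98929

0.98929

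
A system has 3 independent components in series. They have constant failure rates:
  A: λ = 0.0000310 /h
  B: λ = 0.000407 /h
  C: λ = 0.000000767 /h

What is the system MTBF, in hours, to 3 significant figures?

2280

Series of exponential components: λ_sys = Σ λ_i
λ_sys = 0.0000310 + 0.000407 + 0.000000767 = 4.3877e-04 /h
MTBF = 1 / λ_sys = 2280 h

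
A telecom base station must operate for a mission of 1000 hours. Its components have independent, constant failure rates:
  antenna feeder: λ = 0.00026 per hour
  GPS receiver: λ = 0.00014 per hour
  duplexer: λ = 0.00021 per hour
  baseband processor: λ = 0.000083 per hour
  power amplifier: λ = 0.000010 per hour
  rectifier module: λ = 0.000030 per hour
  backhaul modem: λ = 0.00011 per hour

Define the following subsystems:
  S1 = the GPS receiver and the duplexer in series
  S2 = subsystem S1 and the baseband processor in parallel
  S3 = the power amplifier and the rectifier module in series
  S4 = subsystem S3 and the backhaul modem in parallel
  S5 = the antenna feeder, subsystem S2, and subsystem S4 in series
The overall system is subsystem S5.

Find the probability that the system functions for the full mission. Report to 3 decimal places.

R(antenna feeder) = exp(−0.00026 × 1000) = 0.77105
R(GPS receiver) = exp(−0.00014 × 1000) = 0.86936
R(duplexer) = exp(−0.00021 × 1000) = 0.81058
R(baseband processor) = exp(−0.000083 × 1000) = 0.92035
R(power amplifier) = exp(−0.000010 × 1000) = 0.99005
R(rectifier module) = exp(−0.000030 × 1000) = 0.97045
R(backhaul modem) = exp(−0.00011 × 1000) = 0.89583
Series (GPS receiver and duplexer): 0.86936 × 0.81058 = 0.70469
Parallel ([0.70469] and baseband processor): 1 − (1 − 0.70469)(1 − 0.92035) = 0.97648
Series (power amplifier and rectifier module): 0.99005 × 0.97045 = 0.96079
Parallel ([0.96079] and backhaul modem): 1 − (1 − 0.96079)(1 − 0.89583) = 0.99592
Series (antenna feeder, [0.97648], and [0.99592]): 0.77105 × 0.97648 × 0.99592 = 0.750

0.750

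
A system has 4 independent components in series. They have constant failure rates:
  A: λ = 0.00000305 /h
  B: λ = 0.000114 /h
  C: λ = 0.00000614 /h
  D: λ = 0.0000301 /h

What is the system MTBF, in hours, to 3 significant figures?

Series of exponential components: λ_sys = Σ λ_i
λ_sys = 0.00000305 + 0.000114 + 0.00000614 + 0.0000301 = 1.5329e-04 /h
MTBF = 1 / λ_sys = 6520 h

6520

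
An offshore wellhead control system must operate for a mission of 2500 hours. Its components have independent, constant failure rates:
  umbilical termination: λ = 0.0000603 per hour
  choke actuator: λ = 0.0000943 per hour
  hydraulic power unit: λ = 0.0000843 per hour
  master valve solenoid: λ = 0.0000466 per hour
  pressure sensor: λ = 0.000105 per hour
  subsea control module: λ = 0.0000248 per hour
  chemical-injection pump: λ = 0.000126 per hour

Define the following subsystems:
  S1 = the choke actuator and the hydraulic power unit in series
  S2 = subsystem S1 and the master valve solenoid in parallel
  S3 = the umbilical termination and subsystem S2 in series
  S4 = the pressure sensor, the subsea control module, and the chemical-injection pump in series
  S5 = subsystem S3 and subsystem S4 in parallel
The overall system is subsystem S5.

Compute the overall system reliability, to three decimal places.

R(umbilical termination) = exp(−0.0000603 × 2500) = 0.86006
R(choke actuator) = exp(−0.0000943 × 2500) = 0.78998
R(hydraulic power unit) = exp(−0.0000843 × 2500) = 0.80998
R(master valve solenoid) = exp(−0.0000466 × 2500) = 0.89003
R(pressure sensor) = exp(−0.000105 × 2500) = 0.76913
R(subsea control module) = exp(−0.0000248 × 2500) = 0.93988
R(chemical-injection pump) = exp(−0.000126 × 2500) = 0.72979
Series (choke actuator and hydraulic power unit): 0.78998 × 0.80998 = 0.63987
Parallel ([0.63987] and master valve solenoid): 1 − (1 − 0.63987)(1 − 0.89003) = 0.96040
Series (umbilical termination and [0.96040]): 0.86006 × 0.96040 = 0.82600
Series (pressure sensor, subsea control module, and chemical-injection pump): 0.76913 × 0.93988 × 0.72979 = 0.52756
Parallel ([0.82600] and [0.52756]): 1 − (1 − 0.82600)(1 − 0.52756) = 0.918

0.918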